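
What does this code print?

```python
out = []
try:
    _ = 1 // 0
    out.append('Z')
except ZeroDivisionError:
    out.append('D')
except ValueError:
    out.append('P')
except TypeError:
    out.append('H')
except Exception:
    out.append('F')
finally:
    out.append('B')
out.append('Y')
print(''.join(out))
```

Execution trace: 'D' (except ZeroDivisionError) → 'B' (finally) → 'Y' (after the try/except). Output: DBY

Answer: DBY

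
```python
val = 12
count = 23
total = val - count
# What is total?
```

Trace:
`val = 12` → val = 12
`count = 23` → count = 23
`total = val - count` → total = -11
So total = -11

Answer: -11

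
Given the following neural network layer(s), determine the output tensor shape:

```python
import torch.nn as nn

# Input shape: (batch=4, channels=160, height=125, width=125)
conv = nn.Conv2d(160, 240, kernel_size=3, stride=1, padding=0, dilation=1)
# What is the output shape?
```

Input: (4, 160, 125, 125) -> Output: (4, 240, 123, 123)

Answer: (4, 240, 123, 123)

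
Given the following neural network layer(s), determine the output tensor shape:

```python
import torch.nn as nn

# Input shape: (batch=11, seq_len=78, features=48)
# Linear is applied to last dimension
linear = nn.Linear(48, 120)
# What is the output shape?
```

Input: (11, 78, 48) -> Output: (11, 78, 120)

Answer: (11, 78, 120)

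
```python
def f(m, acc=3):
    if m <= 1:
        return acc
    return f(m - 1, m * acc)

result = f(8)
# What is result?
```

Accumulator trace (n, acc): (8, 3) -> (7, 24) -> (6, 168) -> (5, 1008) -> (4, 5040) -> (3, 20160) -> (2, 60480) -> (1, 120960) -> return 120960

Answer: 120960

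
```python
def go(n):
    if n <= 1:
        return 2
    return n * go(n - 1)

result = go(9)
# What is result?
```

go(9) = 9 * 8 * 7 * 6 * 5 * 4 * 3 * 2 * 2 = 725760

Answer: 725760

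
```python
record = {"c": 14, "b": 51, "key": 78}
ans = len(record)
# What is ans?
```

Trace:
`record = {"c": 14, "b": 51, "key": 78}` → record = {'c': 14, 'b': 51, 'key': 78}
`ans = len(record)` → ans = 3
So ans = 3

Answer: 3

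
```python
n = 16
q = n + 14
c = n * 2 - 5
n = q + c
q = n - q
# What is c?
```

Trace:
`n = 16` → n = 16
`q = n + 14` → q = 30
`c = n * 2 - 5` → c = 27
`n = q + c` → n = 57
`q = n - q` → q = 27
So c = 27

Answer: 27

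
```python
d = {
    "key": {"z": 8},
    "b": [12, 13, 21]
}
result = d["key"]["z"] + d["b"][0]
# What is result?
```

Trace:
`d = { ...` → d = {'key': {'z': 8}, 'b': [12, 13, 21]}
`result = d["key"]["z"] + d["b"][0]` → result = 20
So result = 20

Answer: 20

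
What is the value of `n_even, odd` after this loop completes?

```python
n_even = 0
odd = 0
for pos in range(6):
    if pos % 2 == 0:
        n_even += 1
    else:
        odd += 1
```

Count evens and odds in range(6)
`n_even, odd` takes the values: (0, 0) → (1, 0) → (1, 1) → (2, 1) → (2, 2) → (3, 2) → (3, 3)

Answer: 3, 3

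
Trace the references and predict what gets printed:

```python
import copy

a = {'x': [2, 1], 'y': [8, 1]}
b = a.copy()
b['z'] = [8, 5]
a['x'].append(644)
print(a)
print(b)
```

Key concept: shallow copy of dict with mutable values.
Step by step:
`a = {'x': [2, 1], 'y': [8, 1]}` → a = {'x': [2, 1], 'y': [8, 1]}
`b = a.copy()` → b = {'x': [2, 1], 'y': [8, 1]}
`b['z'] = [8, 5]` → b = {'x': [2, 1], 'y': [8, 1], 'z': [8, 5]}
`a['x'].append(644)` → a = {'x': [2, 1, 644], 'y': [8, 1]}; b = {'x': [2, 1, 644], 'y': [8, 1], 'z': [8, 5]}
`print(a)` → prints {'x': [2, 1, 644], 'y': [8, 1]}
`print(b)` → prints {'x': [2, 1, 644], 'y': [8, 1], 'z': [8, 5]}

Answer:
{'x': [2, 1, 644], 'y': [8, 1]}
{'x': [2, 1, 644], 'y': [8, 1], 'z': [8, 5]}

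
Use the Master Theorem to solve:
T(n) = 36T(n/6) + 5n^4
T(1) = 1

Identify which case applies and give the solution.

a=36, b=6, f(n)=5n^4. log_6(36) = 2. Since c=4 > 2 and the regularity condition holds (36(n/6)^4 = (36/6^4)n^4 with 36/6^4 < 1), Case 3 applies: T(n) = Θ(f(n)) = O(n^4).

Answer: O(n^4) - Case 3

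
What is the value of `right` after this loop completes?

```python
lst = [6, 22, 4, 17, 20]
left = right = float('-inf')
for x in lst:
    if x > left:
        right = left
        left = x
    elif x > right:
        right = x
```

Second largest (with repeats) in [6, 22, 4, 17, 20]
`right` takes the values: -inf → 6 → 17 → 20

Answer: 20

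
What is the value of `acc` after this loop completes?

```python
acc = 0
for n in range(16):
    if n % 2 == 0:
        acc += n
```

Sum of even numbers 0 to 15
`acc` takes the values: 0 → 2 → 6 → 12 → 20 → 30 → 42 → 56

Answer: 56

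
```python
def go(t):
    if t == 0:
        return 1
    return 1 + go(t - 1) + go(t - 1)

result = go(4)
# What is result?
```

go(t) = 1 + 2·go(t-1), go(0)=1. Closed form: (1+1)·2^4 - 1 = 31.

Answer: 31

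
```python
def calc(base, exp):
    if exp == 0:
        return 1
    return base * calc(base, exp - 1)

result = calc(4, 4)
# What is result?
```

calc(4, 4) = 4 * 4 * 4 * 4 = 256

Answer: 256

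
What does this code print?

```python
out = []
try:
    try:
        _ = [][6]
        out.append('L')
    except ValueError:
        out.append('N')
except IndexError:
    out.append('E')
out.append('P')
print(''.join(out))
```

Execution trace: 'E' (outer except IndexError) → 'P' (after the try/except). Output: EP

Answer: EP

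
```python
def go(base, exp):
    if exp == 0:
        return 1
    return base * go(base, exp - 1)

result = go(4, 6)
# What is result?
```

go(4, 6) = 4 * 4 * 4 * 4 * 4 * 4 = 4096

Answer: 4096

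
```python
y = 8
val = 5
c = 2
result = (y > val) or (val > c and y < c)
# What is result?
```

Trace:
`y = 8` → y = 8
`val = 5` → val = 5
`c = 2` → c = 2
`result = (y > val) or (val > c and y < c)` → result = True
So result = True

Answer: True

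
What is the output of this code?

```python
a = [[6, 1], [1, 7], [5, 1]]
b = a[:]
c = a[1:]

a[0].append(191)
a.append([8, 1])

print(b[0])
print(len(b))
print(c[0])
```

Key concept: slice with nested mutation.
Step by step:
`a = [[6, 1], [1, 7], [5, 1]]` → a = [[6, 1], [1, 7], [5, 1]]
`b = a[:]` → b = [[6, 1], [1, 7], [5, 1]]
`c = a[1:]` → c = [[1, 7], [5, 1]]
`a[0].append(191)` → a = [[6, 1, 191], [1, 7], [5, 1]]; b = [[6, 1, 191], [1, 7], [5, 1]]
`a.append([8, 1])` → a = [[6, 1, 191], [1, 7], [5, 1], [8, 1]]
`print(b[0])` → prints [6, 1, 191]
`print(len(b))` → prints 3
`print(c[0])` → prints [1, 7]

Answer:
[6, 1, 191]
3
[1, 7]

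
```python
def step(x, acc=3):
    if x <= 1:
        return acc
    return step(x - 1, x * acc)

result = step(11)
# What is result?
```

Accumulator trace (n, acc): (11, 3) -> (10, 33) -> (9, 330) -> (8, 2970) -> (7, 23760) -> (6, 166320) -> (5, 997920) -> (4, 4989600) -> (3, 19958400) -> (2, 59875200) -> (1, 119750400) -> return 119750400

Answer: 119750400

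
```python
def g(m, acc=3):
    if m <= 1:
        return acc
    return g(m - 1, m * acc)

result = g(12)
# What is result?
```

Accumulator trace (n, acc): (12, 3) -> (11, 36) -> (10, 396) -> (9, 3960) -> (8, 35640) -> (7, 285120) -> (6, 1995840) -> (5, 11975040) -> (4, 59875200) -> (3, 239500800) -> (2, 718502400) -> (1, 1437004800) -> return 1437004800

Answer: 1437004800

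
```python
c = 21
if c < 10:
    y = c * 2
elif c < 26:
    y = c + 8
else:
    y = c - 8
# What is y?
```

Trace:
`c = 21` → c = 21
`if c < 10: ...` → c < 10 is False, c < 26 is True → y = 29
So y = 29

Answer: 29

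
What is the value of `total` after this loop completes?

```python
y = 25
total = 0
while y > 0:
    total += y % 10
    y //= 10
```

Sum digits of 25
`total` takes the values: 0 → 5 → 7

Answer: 7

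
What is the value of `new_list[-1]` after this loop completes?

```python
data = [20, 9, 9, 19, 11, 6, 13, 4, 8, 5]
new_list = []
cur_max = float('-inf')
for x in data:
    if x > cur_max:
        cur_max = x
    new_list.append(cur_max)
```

Running max ends at 20
`new_list` takes the values: [] → [20] → [20, 20] → [20, 20, 20] → [20, 20, 20, 20] → [20, 20, 20, 20, 20] → [20, 20, 20, 20, 20, 20] → [20, 20, 20, 20, 20, 20, 20] → [20, 20, 20, 20, 20, 20, 20, 20] → [20, 20, 20, 20, 20, 20, 20, 20, 20] → [20, 20, 20, 20, 20, 20, 20, 20, 20, 20]
So `new_list[-1]` = 20

Answer: 20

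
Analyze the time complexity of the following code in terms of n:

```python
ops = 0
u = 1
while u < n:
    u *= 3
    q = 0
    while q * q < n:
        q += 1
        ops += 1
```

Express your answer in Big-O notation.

Each loop level contributes: log n × √n. Multiplying the contributions gives O(√n log n).

Answer: O(√n log n)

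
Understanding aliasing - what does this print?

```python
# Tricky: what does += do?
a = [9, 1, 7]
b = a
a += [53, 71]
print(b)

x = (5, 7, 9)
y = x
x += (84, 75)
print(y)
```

Key concept: += behavior differs for mutable vs immutable.
Step by step:
`a = [9, 1, 7]` → a = [9, 1, 7]
`b = a` → b = [9, 1, 7] (same object as a)
`a += [53, 71]` → a = [9, 1, 7, 53, 71] (same object as b); b = [9, 1, 7, 53, 71] (same object as a)
`print(b)` → prints [9, 1, 7, 53, 71]
`x = (5, 7, 9)` → x = (5, 7, 9)
`y = x` → y = (5, 7, 9)
`x += (84, 75)` → x = (5, 7, 9, 84, 75)
`print(y)` → prints (5, 7, 9)

Answer:
[9, 1, 7, 53, 71]
(5, 7, 9)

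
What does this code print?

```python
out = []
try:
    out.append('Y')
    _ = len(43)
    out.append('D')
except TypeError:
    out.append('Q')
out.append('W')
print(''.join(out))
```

Execution trace: 'Y' (try body) → 'Q' (except TypeError) → 'W' (after the try/except). Output: YQW

Answer: YQW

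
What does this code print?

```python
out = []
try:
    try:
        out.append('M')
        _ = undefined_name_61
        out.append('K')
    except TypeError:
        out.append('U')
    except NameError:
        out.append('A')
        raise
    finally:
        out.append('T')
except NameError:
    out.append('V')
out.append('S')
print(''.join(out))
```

Execution trace: 'M' (inner try body) → 'A' (inner except NameError) → 'T' (inner finally) → 'V' (outer except NameError) → 'S' (after the try/except). Output: MATVS

Answer: MATVS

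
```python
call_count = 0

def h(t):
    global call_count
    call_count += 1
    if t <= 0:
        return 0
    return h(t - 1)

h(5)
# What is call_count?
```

Linear recursion stepping by 1: 6 calls from t=5 down to ≤0.

Answer: 6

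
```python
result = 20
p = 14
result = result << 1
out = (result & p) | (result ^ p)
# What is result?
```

Trace:
`result = 20` → result = 20
`p = 14` → p = 14
`result = result << 1` → result = 40
`out = (result & p) | (result ^ p)` → out = 46
So result = 40

Answer: 40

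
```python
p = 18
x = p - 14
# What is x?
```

Trace:
`p = 18` → p = 18
`x = p - 14` → x = 4
So x = 4

Answer: 4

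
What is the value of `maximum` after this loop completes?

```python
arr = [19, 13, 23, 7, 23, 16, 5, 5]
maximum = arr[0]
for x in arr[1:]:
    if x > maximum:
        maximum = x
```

Maximum of [19, 13, 23, 7, 23, 16, 5, 5]
`maximum` takes the values: 19 → 23

Answer: 23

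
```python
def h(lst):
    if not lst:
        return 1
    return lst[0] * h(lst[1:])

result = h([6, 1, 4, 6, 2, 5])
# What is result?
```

Product over [6, 1, 4, 6, 2, 5] = 6 * 1 * 4 * 6 * 2 * 5 = 1440

Answer: 1440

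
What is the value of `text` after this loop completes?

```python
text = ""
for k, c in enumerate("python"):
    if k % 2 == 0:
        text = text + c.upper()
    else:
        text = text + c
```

Uppercase even positions in 'python'
`text` takes the values: "" → "P" → "Py" → "PyT" → "PyTh" → "PyThO" → "PyThOn"

Answer: "PyThOn"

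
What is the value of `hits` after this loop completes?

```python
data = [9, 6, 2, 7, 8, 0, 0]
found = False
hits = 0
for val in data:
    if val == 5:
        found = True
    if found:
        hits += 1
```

Count elements after first 5 in [9, 6, 2, 7, 8, 0, 0]
`hits` takes the values: 0

Answer: 0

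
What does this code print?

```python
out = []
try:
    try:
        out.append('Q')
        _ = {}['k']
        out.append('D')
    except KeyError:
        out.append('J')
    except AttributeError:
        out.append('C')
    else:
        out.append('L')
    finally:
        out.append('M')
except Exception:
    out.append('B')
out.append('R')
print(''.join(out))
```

Execution trace: 'Q' (inner try body) → 'J' (inner except KeyError) → 'M' (inner finally) → 'R' (after the try/except). Output: QJMR

Answer: QJMR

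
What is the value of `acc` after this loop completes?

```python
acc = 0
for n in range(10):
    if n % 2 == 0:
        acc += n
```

Sum of even numbers 0 to 9
`acc` takes the values: 0 → 2 → 6 → 12 → 20

Answer: 20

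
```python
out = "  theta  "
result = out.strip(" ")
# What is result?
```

Trace:
`out = "  theta  "` → out = '  theta  '
`result = out.strip(" ")` → result = 'theta'
So result = 'theta'

Answer: 'theta'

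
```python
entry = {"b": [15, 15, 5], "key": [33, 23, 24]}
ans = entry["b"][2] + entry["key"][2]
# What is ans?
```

Trace:
`entry = {"b": [15, 15, 5], "key": [33, 23, 24]}` → entry = {'b': [15, 15, 5], 'key': [33, 23, 24]}
`ans = entry["b"][2] + entry["key"][2]` → ans = 29
So ans = 29

Answer: 29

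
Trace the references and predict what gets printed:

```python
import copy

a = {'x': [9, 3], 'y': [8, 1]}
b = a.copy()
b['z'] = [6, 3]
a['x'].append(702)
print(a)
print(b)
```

Key concept: shallow copy of dict with mutable values.
Step by step:
`a = {'x': [9, 3], 'y': [8, 1]}` → a = {'x': [9, 3], 'y': [8, 1]}
`b = a.copy()` → b = {'x': [9, 3], 'y': [8, 1]}
`b['z'] = [6, 3]` → b = {'x': [9, 3], 'y': [8, 1], 'z': [6, 3]}
`a['x'].append(702)` → a = {'x': [9, 3, 702], 'y': [8, 1]}; b = {'x': [9, 3, 702], 'y': [8, 1], 'z': [6, 3]}
`print(a)` → prints {'x': [9, 3, 702], 'y': [8, 1]}
`print(b)` → prints {'x': [9, 3, 702], 'y': [8, 1], 'z': [6, 3]}

Answer:
{'x': [9, 3, 702], 'y': [8, 1]}
{'x': [9, 3, 702], 'y': [8, 1], 'z': [6, 3]}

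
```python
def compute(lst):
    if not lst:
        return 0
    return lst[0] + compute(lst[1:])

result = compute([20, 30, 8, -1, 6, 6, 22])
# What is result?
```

20 + 30 + 8 + (-1) + 6 + 6 + 22 + 0 = 91

Answer: 91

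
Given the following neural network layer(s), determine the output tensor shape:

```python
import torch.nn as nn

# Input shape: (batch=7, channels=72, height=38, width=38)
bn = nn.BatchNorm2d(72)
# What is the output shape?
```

Input: (7, 72, 38, 38) -> Output: (7, 72, 38, 38)

Answer: (7, 72, 38, 38)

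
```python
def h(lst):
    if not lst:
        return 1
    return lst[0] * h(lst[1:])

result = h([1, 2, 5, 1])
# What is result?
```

Product over [1, 2, 5, 1] = 1 * 2 * 5 * 1 = 10

Answer: 10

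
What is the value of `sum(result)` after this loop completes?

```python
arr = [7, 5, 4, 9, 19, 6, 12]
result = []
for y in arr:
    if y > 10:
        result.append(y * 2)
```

Sum of doubled values > 10
`result` takes the values: [] → [38] → [38, 24]
So `sum(result)` = 62

Answer: 62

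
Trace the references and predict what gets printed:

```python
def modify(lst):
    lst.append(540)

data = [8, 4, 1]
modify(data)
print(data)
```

Key concept: function modifies passed list.
Step by step:
`data = [8, 4, 1]` → data = [8, 4, 1]
`modify(data)` → data = [8, 4, 1, 540]
`print(data)` → prints [8, 4, 1, 540]

Answer: [8, 4, 1, 540]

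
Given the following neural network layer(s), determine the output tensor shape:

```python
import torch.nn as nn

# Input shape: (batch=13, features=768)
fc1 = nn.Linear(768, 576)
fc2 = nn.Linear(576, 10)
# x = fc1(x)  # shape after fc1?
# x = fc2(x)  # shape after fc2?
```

Input: (13, 768) -> after fc1: (13, 576) -> Output: (13, 10)

Answer: (13, 10)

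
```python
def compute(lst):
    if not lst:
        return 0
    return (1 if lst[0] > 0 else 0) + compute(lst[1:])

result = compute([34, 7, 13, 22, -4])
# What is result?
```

Count of positive elements in [34, 7, 13, 22, -4] = 4

Answer: 4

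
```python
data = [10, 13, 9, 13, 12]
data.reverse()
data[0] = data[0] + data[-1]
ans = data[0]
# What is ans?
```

Trace:
`data = [10, 13, 9, 13, 12]` → data = [10, 13, 9, 13, 12]
`data.reverse()` → data = [12, 13, 9, 13, 10]
`data[0] = data[0] + data[-1]` → data = [22, 13, 9, 13, 10]
`ans = data[0]` → ans = 22
So ans = 22

Answer: 22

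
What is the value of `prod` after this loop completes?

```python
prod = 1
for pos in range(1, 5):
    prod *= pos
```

4! = 24
`prod` takes the values: 1 → 2 → 6 → 24

Answer: 24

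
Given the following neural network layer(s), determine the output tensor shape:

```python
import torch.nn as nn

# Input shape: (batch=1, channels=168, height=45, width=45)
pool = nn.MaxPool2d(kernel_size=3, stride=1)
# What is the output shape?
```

Input: (1, 168, 45, 45) -> Output: (1, 168, 43, 43)

Answer: (1, 168, 43, 43)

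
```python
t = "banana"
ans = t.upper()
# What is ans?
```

Trace:
`t = "banana"` → t = 'banana'
`ans = t.upper()` → ans = 'BANANA'
So ans = 'BANANA'

Answer: 'BANANA'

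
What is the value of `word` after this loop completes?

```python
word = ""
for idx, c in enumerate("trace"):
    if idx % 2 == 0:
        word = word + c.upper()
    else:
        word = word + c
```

Uppercase even positions in 'trace'
`word` takes the values: "" → "T" → "Tr" → "TrA" → "TrAc" → "TrAcE"

Answer: "TrAcE"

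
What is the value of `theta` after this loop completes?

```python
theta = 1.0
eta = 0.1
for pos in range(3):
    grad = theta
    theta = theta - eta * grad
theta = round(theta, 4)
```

Gradient descent: w = 1.0 * (1 - 0.1)^3
`theta` takes the values: 1.0 → 0.9 → 0.81 → 0.729

Answer: 0.729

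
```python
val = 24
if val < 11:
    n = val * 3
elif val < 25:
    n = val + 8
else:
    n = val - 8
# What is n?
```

Trace:
`val = 24` → val = 24
`if val < 11: ...` → val < 11 is False, val < 25 is True → n = 32
So n = 32

Answer: 32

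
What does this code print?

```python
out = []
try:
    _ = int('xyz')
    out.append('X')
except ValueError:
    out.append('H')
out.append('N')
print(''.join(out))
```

Execution trace: 'H' (except ValueError) → 'N' (after the try/except). Output: HN

Answer: HN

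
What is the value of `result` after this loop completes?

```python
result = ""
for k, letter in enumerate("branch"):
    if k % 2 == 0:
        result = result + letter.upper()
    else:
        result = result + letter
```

Uppercase even positions in 'branch'
`result` takes the values: "" → "B" → "Br" → "BrA" → "BrAn" → "BrAnC" → "BrAnCh"

Answer: "BrAnCh"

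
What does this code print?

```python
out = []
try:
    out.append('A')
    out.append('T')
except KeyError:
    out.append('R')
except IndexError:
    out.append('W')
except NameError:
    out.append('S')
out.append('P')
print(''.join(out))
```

Execution trace: 'A' (try body) → 'T' (try body, no exception) → 'P' (after the try/except). Output: ATP

Answer: ATP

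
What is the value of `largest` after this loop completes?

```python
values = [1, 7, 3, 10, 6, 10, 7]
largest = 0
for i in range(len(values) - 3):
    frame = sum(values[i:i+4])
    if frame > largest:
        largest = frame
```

Max sum of 4-element window in [1, 7, 3, 10, 6, 10, 7]
`largest` takes the values: 0 → 21 → 26 → 29 → 33

Answer: 33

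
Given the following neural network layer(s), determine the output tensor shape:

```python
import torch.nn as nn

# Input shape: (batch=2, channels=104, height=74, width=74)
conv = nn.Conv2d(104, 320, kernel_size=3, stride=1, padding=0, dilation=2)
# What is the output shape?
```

Input: (2, 104, 74, 74) -> Output: (2, 320, 70, 70)

Answer: (2, 320, 70, 70)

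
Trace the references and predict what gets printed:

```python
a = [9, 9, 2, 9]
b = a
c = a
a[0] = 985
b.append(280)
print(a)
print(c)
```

Key concept: multiple aliases.
Step by step:
`a = [9, 9, 2, 9]` → a = [9, 9, 2, 9]
`b = a` → b = [9, 9, 2, 9] (same object as a)
`c = a` → c = [9, 9, 2, 9] (same object as a, b)
`a[0] = 985` → a = [985, 9, 2, 9] (same object as b, c); b = [985, 9, 2, 9] (same object as a, c); c = [985, 9, 2, 9] (same object as a, b)
`b.append(280)` → a = [985, 9, 2, 9, 280] (same object as b, c); b = [985, 9, 2, 9, 280] (same object as a, c); c = [985, 9, 2, 9, 280] (same object as a, b)
`print(a)` → prints [985, 9, 2, 9, 280]
`print(c)` → prints [985, 9, 2, 9, 280]

Answer:
[985, 9, 2, 9, 280]
[985, 9, 2, 9, 280]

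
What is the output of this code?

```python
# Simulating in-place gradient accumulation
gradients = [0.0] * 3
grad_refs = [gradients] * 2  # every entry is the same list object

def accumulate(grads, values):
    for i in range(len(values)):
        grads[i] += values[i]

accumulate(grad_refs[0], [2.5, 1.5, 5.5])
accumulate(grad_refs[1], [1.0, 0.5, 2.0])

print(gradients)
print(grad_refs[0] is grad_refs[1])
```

Key concept: gradient accumulation aliasing.
Step by step:
`gradients = [0.0] * 3` → gradients = [0.0, 0.0, 0.0]
`grad_refs = [gradients] * 2` → grad_refs = [[0.0, 0.0, 0.0], [0.0, 0.0, 0.0]]
`accumulate(grad_refs[0], [2.5, 1.5, 5.5])` → gradients = [2.5, 1.5, 5.5]; grad_refs = [[2.5, 1.5, 5.5], [2.5, 1.5, 5.5]]
`accumulate(grad_refs[1], [1.0, 0.5, 2.0])` → gradients = [3.5, 2.0, 7.5]; grad_refs = [[3.5, 2.0, 7.5], [3.5, 2.0, 7.5]]
`print(gradients)` → prints [3.5, 2.0, 7.5]
`print(grad_refs[0] is grad_refs[1])` → prints True

Answer:
[3.5, 2.0, 7.5]
True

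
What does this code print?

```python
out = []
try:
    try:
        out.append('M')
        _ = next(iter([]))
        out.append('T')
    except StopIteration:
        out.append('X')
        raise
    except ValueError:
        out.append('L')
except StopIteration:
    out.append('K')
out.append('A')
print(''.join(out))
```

Execution trace: 'M' (inner try body) → 'X' (inner except StopIteration) → 'K' (outer except StopIteration) → 'A' (after the try/except). Output: MXKA

Answer: MXKA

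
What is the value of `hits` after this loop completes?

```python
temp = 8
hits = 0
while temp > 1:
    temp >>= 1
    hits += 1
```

Count right shifts until 1
`hits` takes the values: 0 → 1 → 2 → 3

Answer: 3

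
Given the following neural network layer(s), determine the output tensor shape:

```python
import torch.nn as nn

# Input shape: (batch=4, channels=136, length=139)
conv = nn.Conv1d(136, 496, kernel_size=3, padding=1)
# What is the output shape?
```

Input: (4, 136, 139) -> Output: (4, 496, 139)

Answer: (4, 496, 139)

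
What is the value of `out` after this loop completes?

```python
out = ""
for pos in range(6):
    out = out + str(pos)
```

Concatenate digits 0 to 5
`out` takes the values: "" → "0" → "01" → "012" → "0123" → "01234" → "012345"

Answer: "012345"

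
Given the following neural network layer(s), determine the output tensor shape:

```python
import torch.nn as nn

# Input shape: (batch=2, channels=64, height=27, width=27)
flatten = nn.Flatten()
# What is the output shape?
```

Input: (2, 64, 27, 27) -> Output: (2, 46656)

Answer: (2, 46656)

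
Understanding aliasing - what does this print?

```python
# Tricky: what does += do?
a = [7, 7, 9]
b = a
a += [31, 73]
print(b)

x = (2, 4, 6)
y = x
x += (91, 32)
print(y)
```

Key concept: += behavior differs for mutable vs immutable.
Step by step:
`a = [7, 7, 9]` → a = [7, 7, 9]
`b = a` → b = [7, 7, 9] (same object as a)
`a += [31, 73]` → a = [7, 7, 9, 31, 73] (same object as b); b = [7, 7, 9, 31, 73] (same object as a)
`print(b)` → prints [7, 7, 9, 31, 73]
`x = (2, 4, 6)` → x = (2, 4, 6)
`y = x` → y = (2, 4, 6)
`x += (91, 32)` → x = (2, 4, 6, 91, 32)
`print(y)` → prints (2, 4, 6)

Answer:
[7, 7, 9, 31, 73]
(2, 4, 6)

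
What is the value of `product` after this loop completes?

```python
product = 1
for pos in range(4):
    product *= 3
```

3^4 = 81
`product` takes the values: 1 → 3 → 9 → 27 → 81

Answer: 81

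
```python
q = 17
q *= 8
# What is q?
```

Trace:
`q = 17` → q = 17
`q *= 8` → q = 136
So q = 136

Answer: 136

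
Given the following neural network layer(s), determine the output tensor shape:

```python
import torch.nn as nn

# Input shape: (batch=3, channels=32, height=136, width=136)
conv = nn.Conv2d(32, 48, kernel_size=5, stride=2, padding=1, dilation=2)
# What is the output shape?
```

Input: (3, 32, 136, 136) -> Output: (3, 48, 65, 65)

Answer: (3, 48, 65, 65)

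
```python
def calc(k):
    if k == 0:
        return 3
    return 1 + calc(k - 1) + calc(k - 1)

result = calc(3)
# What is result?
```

calc(k) = 1 + 2·calc(k-1), calc(0)=3. Closed form: (3+1)·2^3 - 1 = 31.

Answer: 31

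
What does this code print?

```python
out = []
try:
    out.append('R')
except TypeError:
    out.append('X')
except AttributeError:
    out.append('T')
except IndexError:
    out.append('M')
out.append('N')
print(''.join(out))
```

Execution trace: 'R' (try body, no exception) → 'N' (after the try/except). Output: RN

Answer: RN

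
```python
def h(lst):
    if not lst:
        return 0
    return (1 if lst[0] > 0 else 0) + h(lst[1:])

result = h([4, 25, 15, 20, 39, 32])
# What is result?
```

Count of positive elements in [4, 25, 15, 20, 39, 32] = 6

Answer: 6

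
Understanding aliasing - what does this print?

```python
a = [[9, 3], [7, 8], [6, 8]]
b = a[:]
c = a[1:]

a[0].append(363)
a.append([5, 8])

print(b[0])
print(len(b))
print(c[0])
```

Key concept: slice with nested mutation.
Step by step:
`a = [[9, 3], [7, 8], [6, 8]]` → a = [[9, 3], [7, 8], [6, 8]]
`b = a[:]` → b = [[9, 3], [7, 8], [6, 8]]
`c = a[1:]` → c = [[7, 8], [6, 8]]
`a[0].append(363)` → a = [[9, 3, 363], [7, 8], [6, 8]]; b = [[9, 3, 363], [7, 8], [6, 8]]
`a.append([5, 8])` → a = [[9, 3, 363], [7, 8], [6, 8], [5, 8]]
`print(b[0])` → prints [9, 3, 363]
`print(len(b))` → prints 3
`print(c[0])` → prints [7, 8]

Answer:
[9, 3, 363]
3
[7, 8]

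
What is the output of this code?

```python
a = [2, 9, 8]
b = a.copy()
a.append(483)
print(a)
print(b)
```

Key concept: list.copy() creates independent copy.
Step by step:
`a = [2, 9, 8]` → a = [2, 9, 8]
`b = a.copy()` → b = [2, 9, 8]
`a.append(483)` → a = [2, 9, 8, 483]
`print(a)` → prints [2, 9, 8, 483]
`print(b)` → prints [2, 9, 8]

Answer:
[2, 9, 8, 483]
[2, 9, 8]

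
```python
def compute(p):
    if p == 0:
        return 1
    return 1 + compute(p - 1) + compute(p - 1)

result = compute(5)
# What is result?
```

compute(p) = 1 + 2·compute(p-1), compute(0)=1. Closed form: (1+1)·2^5 - 1 = 63.

Answer: 63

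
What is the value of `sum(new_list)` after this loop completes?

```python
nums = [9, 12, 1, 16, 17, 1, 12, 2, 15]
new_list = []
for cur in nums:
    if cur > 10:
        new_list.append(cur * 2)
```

Sum of doubled values > 10
`new_list` takes the values: [] → [24] → [24, 32] → [24, 32, 34] → [24, 32, 34, 24] → [24, 32, 34, 24, 30]
So `sum(new_list)` = 144

Answer: 144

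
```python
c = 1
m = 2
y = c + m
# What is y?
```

Trace:
`c = 1` → c = 1
`m = 2` → m = 2
`y = c + m` → y = 3
So y = 3

Answer: 3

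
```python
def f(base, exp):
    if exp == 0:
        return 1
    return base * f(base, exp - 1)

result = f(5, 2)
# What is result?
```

f(5, 2) = 5 * 5 = 25

Answer: 25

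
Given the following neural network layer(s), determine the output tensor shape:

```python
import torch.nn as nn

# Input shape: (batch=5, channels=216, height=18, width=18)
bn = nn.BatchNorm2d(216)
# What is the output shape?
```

Input: (5, 216, 18, 18) -> Output: (5, 216, 18, 18)

Answer: (5, 216, 18, 18)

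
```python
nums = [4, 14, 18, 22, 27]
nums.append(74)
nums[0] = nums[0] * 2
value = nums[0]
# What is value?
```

Trace:
`nums = [4, 14, 18, 22, 27]` → nums = [4, 14, 18, 22, 27]
`nums.append(74)` → nums = [4, 14, 18, 22, 27, 74]
`nums[0] = nums[0] * 2` → nums = [8, 14, 18, 22, 27, 74]
`value = nums[0]` → value = 8
So value = 8

Answer: 8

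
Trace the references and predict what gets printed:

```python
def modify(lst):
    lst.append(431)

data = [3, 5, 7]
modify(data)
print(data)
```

Key concept: function modifies passed list.
Step by step:
`data = [3, 5, 7]` → data = [3, 5, 7]
`modify(data)` → data = [3, 5, 7, 431]
`print(data)` → prints [3, 5, 7, 431]

Answer: [3, 5, 7, 431]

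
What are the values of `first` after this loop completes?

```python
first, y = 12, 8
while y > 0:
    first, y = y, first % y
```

GCD of 12 and 8
`first` takes the values: 12 → 8 → 4

Answer: 4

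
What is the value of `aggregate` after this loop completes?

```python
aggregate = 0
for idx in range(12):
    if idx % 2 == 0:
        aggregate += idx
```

Sum of even numbers 0 to 11
`aggregate` takes the values: 0 → 2 → 6 → 12 → 20 → 30

Answer: 30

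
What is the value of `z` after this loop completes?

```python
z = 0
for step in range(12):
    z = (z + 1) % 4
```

Increment mod 4, 12 times = 0
`z` takes the values: 0 → 1 → 2 → 3 → 0 → 1 → 2 → 3 → 0 → 1 → 2 → 3 → 0

Answer: 0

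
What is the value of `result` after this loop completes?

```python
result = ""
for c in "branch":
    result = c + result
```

Reverse 'branch'
`result` takes the values: "" → "b" → "rb" → "arb" → "narb" → "cnarb" → "hcnarb"

Answer: "hcnarb"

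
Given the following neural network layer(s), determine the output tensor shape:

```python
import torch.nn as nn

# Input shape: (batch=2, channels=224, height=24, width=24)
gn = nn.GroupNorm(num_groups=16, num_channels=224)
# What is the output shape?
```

Input: (2, 224, 24, 24) -> Output: (2, 224, 24, 24)

Answer: (2, 224, 24, 24)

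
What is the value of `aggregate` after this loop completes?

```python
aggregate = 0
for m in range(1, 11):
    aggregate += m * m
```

Sum of squares 1² to 10² = 385
`aggregate` takes the values: 0 → 1 → 5 → 14 → 30 → 55 → 91 → 140 → 204 → 285 → 385

Answer: 385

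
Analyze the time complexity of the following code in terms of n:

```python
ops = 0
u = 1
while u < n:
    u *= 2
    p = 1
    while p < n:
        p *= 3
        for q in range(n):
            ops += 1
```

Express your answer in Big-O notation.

Each loop level contributes: log n × log n × n. Multiplying the contributions gives O(n log² n).

Answer: O(n log² n)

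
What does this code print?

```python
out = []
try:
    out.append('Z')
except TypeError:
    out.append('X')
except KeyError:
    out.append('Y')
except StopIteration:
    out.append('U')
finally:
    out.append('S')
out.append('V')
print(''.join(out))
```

Execution trace: 'Z' (try body, no exception) → 'S' (finally) → 'V' (after the try/except). Output: ZSV

Answer: ZSV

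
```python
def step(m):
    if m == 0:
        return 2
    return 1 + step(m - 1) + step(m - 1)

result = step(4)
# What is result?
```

step(m) = 1 + 2·step(m-1), step(0)=2. Closed form: (2+1)·2^4 - 1 = 47.

Answer: 47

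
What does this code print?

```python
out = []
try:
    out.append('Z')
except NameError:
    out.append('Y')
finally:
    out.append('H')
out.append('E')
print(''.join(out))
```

Execution trace: 'Z' (try body, no exception) → 'H' (finally) → 'E' (after the try/except). Output: ZHE

Answer: ZHE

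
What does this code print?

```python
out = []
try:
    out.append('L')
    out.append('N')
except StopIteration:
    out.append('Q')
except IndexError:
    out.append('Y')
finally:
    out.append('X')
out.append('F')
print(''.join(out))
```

Execution trace: 'L' (try body) → 'N' (try body, no exception) → 'X' (finally) → 'F' (after the try/except). Output: LNXF

Answer: LNXF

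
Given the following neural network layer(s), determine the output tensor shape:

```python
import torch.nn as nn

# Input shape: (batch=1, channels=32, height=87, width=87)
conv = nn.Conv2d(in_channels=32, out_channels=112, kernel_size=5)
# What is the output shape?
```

Input: (1, 32, 87, 87) -> Output: (1, 112, 83, 83)

Answer: (1, 112, 83, 83)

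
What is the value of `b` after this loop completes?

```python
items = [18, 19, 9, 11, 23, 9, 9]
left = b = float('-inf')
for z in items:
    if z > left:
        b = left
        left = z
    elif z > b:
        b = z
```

Second largest (with repeats) in [18, 19, 9, 11, 23, 9, 9]
`b` takes the values: -inf → 18 → 19

Answer: 19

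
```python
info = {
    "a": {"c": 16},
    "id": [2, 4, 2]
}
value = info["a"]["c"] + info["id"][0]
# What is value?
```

Trace:
`info = { ...` → info = {'a': {'c': 16}, 'id': [2, 4, 2]}
`value = info["a"]["c"] + info["id"][0]` → value = 18
So value = 18

Answer: 18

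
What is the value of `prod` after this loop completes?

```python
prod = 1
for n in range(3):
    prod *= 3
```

3^3 = 27
`prod` takes the values: 1 → 3 → 9 → 27

Answer: 27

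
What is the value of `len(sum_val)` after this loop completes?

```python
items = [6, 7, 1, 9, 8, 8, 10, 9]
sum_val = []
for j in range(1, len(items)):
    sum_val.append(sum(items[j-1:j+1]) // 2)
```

Number of 2-element averages
`sum_val` takes the values: [] → [6] → [6, 4] → [6, 4, 5] → [6, 4, 5, 8] → [6, 4, 5, 8, 8] → [6, 4, 5, 8, 8, 9] → [6, 4, 5, 8, 8, 9, 9]
So `len(sum_val)` = 7

Answer: 7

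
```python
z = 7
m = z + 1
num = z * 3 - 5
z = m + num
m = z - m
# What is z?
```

Trace:
`z = 7` → z = 7
`m = z + 1` → m = 8
`num = z * 3 - 5` → num = 16
`z = m + num` → z = 24
`m = z - m` → m = 16
So z = 24

Answer: 24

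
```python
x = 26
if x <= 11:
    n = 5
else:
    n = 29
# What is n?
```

Trace:
`x = 26` → x = 26
`if x <= 11: ...` → x <= 11 is False, take else branch → n = 29
So n = 29

Answer: 29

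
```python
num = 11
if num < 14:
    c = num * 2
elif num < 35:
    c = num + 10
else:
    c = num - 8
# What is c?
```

Trace:
`num = 11` → num = 11
`if num < 14: ...` → num < 14 is True → c = 22
So c = 22

Answer: 22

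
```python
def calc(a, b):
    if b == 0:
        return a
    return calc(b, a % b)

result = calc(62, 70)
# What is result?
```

calc(62, 70) -> calc(70, 62) -> calc(62, 8) -> calc(8, 6) -> calc(6, 2) -> calc(2, 0) -> 2

Answer: 2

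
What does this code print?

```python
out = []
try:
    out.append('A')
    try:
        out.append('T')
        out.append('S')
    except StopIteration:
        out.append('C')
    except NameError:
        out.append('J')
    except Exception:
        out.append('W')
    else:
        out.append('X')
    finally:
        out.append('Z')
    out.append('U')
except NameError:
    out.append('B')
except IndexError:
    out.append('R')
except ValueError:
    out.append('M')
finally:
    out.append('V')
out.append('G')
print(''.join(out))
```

Execution trace: 'A' (try body) → 'T' (inner try body) → 'S' (inner try body, no exception) → 'X' (inner else) → 'Z' (inner finally) → 'U' (try body, no exception) → 'V' (finally) → 'G' (after the try/except). Output: ATSXZUVG

Answer: ATSXZUVG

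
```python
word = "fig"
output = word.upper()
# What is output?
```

Trace:
`word = "fig"` → word = 'fig'
`output = word.upper()` → output = 'FIG'
So output = 'FIG'

Answer: 'FIG'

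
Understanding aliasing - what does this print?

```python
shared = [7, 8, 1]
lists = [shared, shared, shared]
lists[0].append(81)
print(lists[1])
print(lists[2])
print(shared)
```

Key concept: list of same reference.
Step by step:
`shared = [7, 8, 1]` → shared = [7, 8, 1]
`lists = [shared, shared, shared]` → lists = [[7, 8, 1], [7, 8, 1], [7, 8, 1]]
`lists[0].append(81)` → shared = [7, 8, 1, 81]; lists = [[7, 8, 1, 81], [7, 8, 1, 81], [7, 8, 1, 81]]
`print(lists[1])` → prints [7, 8, 1, 81]
`print(lists[2])` → prints [7, 8, 1, 81]
`print(shared)` → prints [7, 8, 1, 81]

Answer:
[7, 8, 1, 81]
[7, 8, 1, 81]
[7, 8, 1, 81]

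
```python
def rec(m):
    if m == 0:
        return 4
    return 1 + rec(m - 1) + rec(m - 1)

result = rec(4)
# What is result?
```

rec(m) = 1 + 2·rec(m-1), rec(0)=4. Closed form: (4+1)·2^4 - 1 = 79.

Answer: 79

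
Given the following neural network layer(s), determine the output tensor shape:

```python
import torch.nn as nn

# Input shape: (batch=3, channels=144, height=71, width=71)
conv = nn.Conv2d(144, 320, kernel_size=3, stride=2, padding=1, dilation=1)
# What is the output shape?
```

Input: (3, 144, 71, 71) -> Output: (3, 320, 36, 36)

Answer: (3, 320, 36, 36)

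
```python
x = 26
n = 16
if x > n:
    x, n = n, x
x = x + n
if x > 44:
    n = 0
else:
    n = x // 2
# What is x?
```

Trace:
`x = 26` → x = 26
`n = 16` → n = 16
`if x > n: ...` → x > n is True → x = 16; n = 26
`x = x + n` → x = 42
`if x > 44: ...` → x > 44 is False, take else branch → n = 21
So x = 42

Answer: 42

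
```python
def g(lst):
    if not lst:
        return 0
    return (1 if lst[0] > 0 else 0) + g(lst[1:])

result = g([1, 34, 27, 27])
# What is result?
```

Count of positive elements in [1, 34, 27, 27] = 4

Answer: 4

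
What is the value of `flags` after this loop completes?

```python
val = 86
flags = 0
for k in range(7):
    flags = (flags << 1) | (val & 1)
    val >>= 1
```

Reverse lowest 7 bits of 86
`flags` takes the values: 0 → 1 → 3 → 6 → 13 → 26 → 53

Answer: 53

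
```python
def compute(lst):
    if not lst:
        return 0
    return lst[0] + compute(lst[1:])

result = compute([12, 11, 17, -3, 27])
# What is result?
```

12 + 11 + 17 + (-3) + 27 + 0 = 64

Answer: 64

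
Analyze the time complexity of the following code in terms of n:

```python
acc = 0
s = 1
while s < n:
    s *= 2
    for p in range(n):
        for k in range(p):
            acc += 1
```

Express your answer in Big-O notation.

Each loop level contributes: log n × n × n. Multiplying the contributions gives O(n^2 log n).

Answer: O(n^2 log n)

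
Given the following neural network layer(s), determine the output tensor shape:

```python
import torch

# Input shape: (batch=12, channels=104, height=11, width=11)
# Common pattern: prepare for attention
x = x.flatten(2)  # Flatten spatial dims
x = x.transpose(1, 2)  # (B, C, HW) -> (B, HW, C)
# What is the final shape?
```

Input: (12, 104, 11, 11) -> after flatten(2): (12, 104, 121) -> Output: (12, 121, 104)

Answer: (12, 121, 104)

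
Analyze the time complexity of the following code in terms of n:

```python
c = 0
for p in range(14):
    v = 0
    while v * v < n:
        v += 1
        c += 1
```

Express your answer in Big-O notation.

Each loop level contributes: 1 × √n. Multiplying the contributions gives O(√n).

Answer: O(√n)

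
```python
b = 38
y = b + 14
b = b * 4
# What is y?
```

Trace:
`b = 38` → b = 38
`y = b + 14` → y = 52
`b = b * 4` → b = 152
So y = 52

Answer: 52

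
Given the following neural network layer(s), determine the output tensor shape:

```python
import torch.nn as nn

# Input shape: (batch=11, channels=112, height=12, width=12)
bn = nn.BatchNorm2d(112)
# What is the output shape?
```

Input: (11, 112, 12, 12) -> Output: (11, 112, 12, 12)

Answer: (11, 112, 12, 12)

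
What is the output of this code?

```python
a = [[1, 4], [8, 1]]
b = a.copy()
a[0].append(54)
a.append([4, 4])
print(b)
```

Key concept: shallow copy with nested lists.
Step by step:
`a = [[1, 4], [8, 1]]` → a = [[1, 4], [8, 1]]
`b = a.copy()` → b = [[1, 4], [8, 1]]
`a[0].append(54)` → a = [[1, 4, 54], [8, 1]]; b = [[1, 4, 54], [8, 1]]
`a.append([4, 4])` → a = [[1, 4, 54], [8, 1], [4, 4]]
`print(b)` → prints [[1, 4, 54], [8, 1]]

Answer: [[1, 4, 54], [8, 1]]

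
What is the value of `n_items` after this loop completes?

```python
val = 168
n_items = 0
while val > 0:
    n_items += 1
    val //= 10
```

Count digits by repeated division by 10
`n_items` takes the values: 0 → 1 → 2 → 3

Answer: 3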